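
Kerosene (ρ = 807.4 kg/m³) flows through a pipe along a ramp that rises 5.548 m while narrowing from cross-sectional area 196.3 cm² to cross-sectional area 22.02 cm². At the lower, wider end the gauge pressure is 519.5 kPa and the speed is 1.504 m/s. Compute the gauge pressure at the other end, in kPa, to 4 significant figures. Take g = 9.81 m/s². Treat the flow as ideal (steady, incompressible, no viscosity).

P₂ ≈ 403.9 kPa

The volume flow rate is constant, so v₂ = (A₁/A₂)v₁ = (196.3/22.02)·1.504 = 13.41 m/s.
Applying Bernoulli between the two ends and solving for P₂: P₂ = P₁ + ½ρ(v₁² − v₂²) − ρgΔh.
P₂ = 519500 + ½·807.4·(1.504² − 13.41²) − 807.4·9.81·(+5.548) = 519500 + (-71660) − (43940) = 403900 Pa.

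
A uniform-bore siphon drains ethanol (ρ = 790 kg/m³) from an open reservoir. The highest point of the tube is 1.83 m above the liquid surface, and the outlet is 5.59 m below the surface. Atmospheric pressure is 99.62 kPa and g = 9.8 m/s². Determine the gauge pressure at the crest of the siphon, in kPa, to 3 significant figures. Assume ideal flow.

Bernoulli surface→outlet gives ½v² = g·h_out, so v = √(2·9.8·5.59) = 10.5 m/s.
With constant cross-section the crest speed equals v; applying Bernoulli from the surface up to the crest, P_top = P_atm − ½ρv² − ρg·h_top.
P_top = 99620 − ½·790·10.5² − 790·9.8·1.83 = 42200 Pa. So P_gauge = P_top − P_atm = -57400 Pa.

P_gauge = -57.4 kPa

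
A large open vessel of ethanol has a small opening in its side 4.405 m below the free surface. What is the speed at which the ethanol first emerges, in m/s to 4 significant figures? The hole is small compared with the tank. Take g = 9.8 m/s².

9.292 m/s

The surface is effectively still and both ends are open, so ½v² = gh and v = √(2·9.8·4.405) = 9.292 m/s.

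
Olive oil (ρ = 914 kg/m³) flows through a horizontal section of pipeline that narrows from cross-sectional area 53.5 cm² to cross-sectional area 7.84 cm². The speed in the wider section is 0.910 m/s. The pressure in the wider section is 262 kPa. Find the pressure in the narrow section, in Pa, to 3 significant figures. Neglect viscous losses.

P₂ ≈ 245000 Pa

By continuity, v₂ = v₁·A₁/A₂ = 0.910·(53.5/7.84) = 6.21 m/s.
With no height change, Bernoulli's equation is P₁ + ½ρv₁² = P₂ + ½ρv₂².
P₂ = P₁ − ½ρ(v₂² − v₁²) = 262000 − ½·914·(6.21² − 0.910²) = 262000 − 17200 = 245000 Pa.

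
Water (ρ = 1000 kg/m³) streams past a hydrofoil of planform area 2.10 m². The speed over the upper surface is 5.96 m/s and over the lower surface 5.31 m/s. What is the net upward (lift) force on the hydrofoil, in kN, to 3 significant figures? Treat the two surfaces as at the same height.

The faster flow above has the lower pressure; Bernoulli (same height) gives ΔP = ½ρ(v_up² − v_low²).
ΔP = ½·1000·(5.96² − 5.31²) = 3660 Pa.
Lift = ΔP · A = 3660 × 2.10 = 7690 N.

7.69 kN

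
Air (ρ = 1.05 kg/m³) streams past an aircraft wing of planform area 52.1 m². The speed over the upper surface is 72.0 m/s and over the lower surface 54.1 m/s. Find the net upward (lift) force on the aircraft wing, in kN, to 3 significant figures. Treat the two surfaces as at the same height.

61.7 kN

The faster flow above has the lower pressure; Bernoulli (same height) gives ΔP = ½ρ(v_up² − v_low²).
ΔP = ½·1.05·(72.0² − 54.1²) = 1190 Pa.
Lift = ΔP · A = 1190 × 52.1 = 61700 N.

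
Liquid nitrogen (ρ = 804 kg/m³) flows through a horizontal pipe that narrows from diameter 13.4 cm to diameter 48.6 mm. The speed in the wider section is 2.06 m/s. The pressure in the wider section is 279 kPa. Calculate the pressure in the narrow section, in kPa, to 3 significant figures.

P₂ ≈ 182 kPa

The volume flow rate is constant, so v₂ = (A₁/A₂)v₁ = (141/18.6)·2.06 = 15.7 m/s.
Along the horizontal streamline, P + ½ρv² is constant.
P₂ = P₁ − ½ρ(v₂² − v₁²) = 279000 − ½·804·(15.7² − 2.06²) = 279000 − 96900 = 182000 Pa.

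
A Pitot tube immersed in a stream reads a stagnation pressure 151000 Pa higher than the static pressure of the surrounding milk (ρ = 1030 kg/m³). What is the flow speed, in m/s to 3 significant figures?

Bernoulli between the free stream and the stagnation point: ½ρv² = P_stag − P_static.
v = √(2ΔP/ρ) = √(2·151000/1030) = 17.1 m/s.

v ≈ 17.1 m/s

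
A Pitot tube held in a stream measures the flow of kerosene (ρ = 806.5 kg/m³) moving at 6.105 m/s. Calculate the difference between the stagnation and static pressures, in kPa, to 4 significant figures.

Bernoulli between the free stream and the stagnation point: ½ρv² = P_stag − P_static.
ΔP = ½·806.5·6.105² = 15030 Pa.

ΔP ≈ 15.03 kPa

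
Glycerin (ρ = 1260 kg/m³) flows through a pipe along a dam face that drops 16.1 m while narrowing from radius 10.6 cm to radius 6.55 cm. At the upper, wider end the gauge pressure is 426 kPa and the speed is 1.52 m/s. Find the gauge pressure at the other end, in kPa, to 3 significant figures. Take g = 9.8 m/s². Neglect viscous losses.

P₂ = 616 kPa

Continuity gives A₁v₁ = A₂v₂, so v₂ = (353 cm²)/(135 cm²) × 1.52 m/s = 3.98 m/s.
Applying Bernoulli between the two ends and solving for P₂: P₂ = P₁ + ½ρ(v₁² − v₂²) − ρgΔh.
P₂ = 426000 + ½·1260·(1.52² − 3.98²) − 1260·9.8·(−16.1) = 426000 + (-8530) − (-199000) = 616000 Pa.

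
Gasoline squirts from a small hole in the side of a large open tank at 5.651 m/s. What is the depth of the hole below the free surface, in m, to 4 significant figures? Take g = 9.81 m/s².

h ≈ 1.628 m

For a small hole in a large open tank, ½v² = gh, giving h = v²/(2g).
h = 5.651²/(2·9.81) = 31.93/19.62 = 1.628 m.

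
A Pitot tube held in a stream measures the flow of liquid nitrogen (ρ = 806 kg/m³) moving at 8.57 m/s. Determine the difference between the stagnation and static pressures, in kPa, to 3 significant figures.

The dynamic pressure equals the rise in static pressure at the stagnation point: ΔP = ½ρv².
ΔP = ½·806·8.57² = 29600 Pa.

ΔP = 29.6 kPa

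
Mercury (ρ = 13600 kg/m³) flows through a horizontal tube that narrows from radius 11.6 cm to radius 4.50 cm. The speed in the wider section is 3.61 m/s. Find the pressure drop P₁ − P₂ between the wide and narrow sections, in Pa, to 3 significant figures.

ΔP ≈ 3820000 Pa

Continuity gives A₁v₁ = A₂v₂, so v₂ = (423 cm²)/(63.6 cm²) × 3.61 m/s = 24.0 m/s.
With no height change, Bernoulli's equation is P₁ + ½ρv₁² = P₂ + ½ρv₂².
P₁ − P₂ = ½·13600·(24.0² − 3.61²) = ½·13600·562 = 3820000 Pa.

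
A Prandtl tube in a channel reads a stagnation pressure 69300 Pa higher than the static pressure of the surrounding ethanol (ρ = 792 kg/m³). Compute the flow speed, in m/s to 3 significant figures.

v = 13.2 m/s

At the stagnation point the flow is brought to rest, so Bernoulli gives P_stag − P_static = ½ρv².
v = √(2ΔP/ρ) = √(2·69300/792) = 13.2 m/s.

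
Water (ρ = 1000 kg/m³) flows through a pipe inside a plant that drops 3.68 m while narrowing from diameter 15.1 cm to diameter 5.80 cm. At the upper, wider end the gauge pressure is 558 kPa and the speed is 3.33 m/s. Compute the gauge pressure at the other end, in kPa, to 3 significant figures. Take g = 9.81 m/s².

P₂ ≈ 345 kPa

Continuity gives A₁v₁ = A₂v₂, so v₂ = (179 cm²)/(26.4 cm²) × 3.33 m/s = 22.6 m/s.
Bernoulli: P₁ + ½ρv₁² + ρg h₁ = P₂ + ½ρv₂² + ρg h₂, so P₂ = P₁ + ½ρ(v₁² − v₂²) − ρg(h₂ − h₁).
P₂ = 558000 + ½·1000·(3.33² − 22.6²) − 1000·9.81·(−3.68) = 558000 + (-249000) − (-36100) = 345000 Pa.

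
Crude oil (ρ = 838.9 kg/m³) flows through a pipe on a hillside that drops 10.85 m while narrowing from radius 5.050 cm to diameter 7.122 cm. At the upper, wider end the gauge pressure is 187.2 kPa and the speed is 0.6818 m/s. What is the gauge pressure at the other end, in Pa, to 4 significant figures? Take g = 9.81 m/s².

Mass conservation (A₁v₁ = A₂v₂) gives v₂ = 0.6818 × 80.12/39.84 = 1.371 m/s.
Applying Bernoulli between the two ends and solving for P₂: P₂ = P₁ + ½ρ(v₁² − v₂²) − ρgΔh.
P₂ = 187200 + ½·838.9·(0.6818² − 1.371²) − 838.9·9.81·(−10.85) = 187200 + (-593.6) − (-89290) = 275900 Pa.

P₂ = 275900 Pa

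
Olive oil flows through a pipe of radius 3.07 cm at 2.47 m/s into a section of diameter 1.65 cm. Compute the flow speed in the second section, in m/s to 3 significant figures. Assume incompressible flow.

The volume flow rate is constant, so v₂ = (A₁/A₂)v₁ = (29.6/2.14)·2.47 = 34.2 m/s.

v₂ ≈ 34.2 m/s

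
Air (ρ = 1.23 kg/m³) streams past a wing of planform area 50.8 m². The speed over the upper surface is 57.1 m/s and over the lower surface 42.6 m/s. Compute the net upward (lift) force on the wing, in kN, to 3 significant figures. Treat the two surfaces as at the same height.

The faster flow above has the lower pressure; Bernoulli (same height) gives ΔP = ½ρ(v_up² − v_low²).
ΔP = ½·1.23·(57.1² − 42.6²) = 889 Pa.
Lift = ΔP · A = 889 × 50.8 = 45200 N.

F ≈ 45.2 kN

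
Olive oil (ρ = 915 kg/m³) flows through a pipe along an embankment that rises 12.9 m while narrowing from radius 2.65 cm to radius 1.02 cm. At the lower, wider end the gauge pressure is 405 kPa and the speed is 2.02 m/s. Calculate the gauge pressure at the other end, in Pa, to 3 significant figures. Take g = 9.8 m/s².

P₂ = 206000 Pa

Mass conservation (A₁v₁ = A₂v₂) gives v₂ = 2.02 × 22.1/3.27 = 13.6 m/s.
Energy conservation along the streamline gives P₂ = P₁ − ½ρ(v₂² − v₁²) − ρg(h₂ − h₁).
P₂ = 405000 + ½·915·(2.02² − 13.6²) − 915·9.8·(+12.9) = 405000 + (-83200) − (116000) = 206000 Pa.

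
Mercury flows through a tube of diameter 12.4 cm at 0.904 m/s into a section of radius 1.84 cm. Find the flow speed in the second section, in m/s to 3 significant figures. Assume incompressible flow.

Continuity gives A₁v₁ = A₂v₂, so v₂ = (121 cm²)/(10.6 cm²) × 0.904 m/s = 10.3 m/s.

10.3 m/s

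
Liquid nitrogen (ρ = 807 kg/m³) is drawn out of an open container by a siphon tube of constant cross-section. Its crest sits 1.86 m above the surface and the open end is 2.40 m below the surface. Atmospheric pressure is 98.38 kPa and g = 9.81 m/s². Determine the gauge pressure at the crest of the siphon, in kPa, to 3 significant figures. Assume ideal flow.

P_gauge = -33.7 kPa

The outlet speed comes from Torricelli: v = √(2g·2.40) = 6.86 m/s.
With constant cross-section the crest speed equals v; applying Bernoulli from the surface up to the crest, P_top = P_atm − ½ρv² − ρg·h_top.
P_top = 98380 − ½·807·6.86² − 807·9.81·1.86 = 64700 Pa. So P_gauge = P_top − P_atm = -33700 Pa.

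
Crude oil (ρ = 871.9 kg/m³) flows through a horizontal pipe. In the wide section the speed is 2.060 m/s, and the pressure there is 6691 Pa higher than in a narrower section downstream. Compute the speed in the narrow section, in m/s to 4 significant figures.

v₂ ≈ 4.426 m/s

Along the level pipe P + ½ρv² is conserved, hence v₂² = v₁² + 2(P₁ − P₂)/ρ.
v₂ = √(2.060² + 2·6691/871.9) = √(4.244 + 15.35) = 4.426 m/s.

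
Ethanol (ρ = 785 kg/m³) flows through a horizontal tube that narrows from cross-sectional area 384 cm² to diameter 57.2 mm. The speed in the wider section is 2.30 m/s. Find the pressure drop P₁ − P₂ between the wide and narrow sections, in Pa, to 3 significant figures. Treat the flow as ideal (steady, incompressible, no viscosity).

Continuity gives A₁v₁ = A₂v₂, so v₂ = (384 cm²)/(25.7 cm²) × 2.30 m/s = 34.4 m/s.
Bernoulli (h₁ = h₂): P₁ − P₂ = ½ρ(v₂² − v₁²).
P₁ − P₂ = ½·785·(34.4² − 2.30²) = ½·785·1180 = 462000 Pa.

462000 Pa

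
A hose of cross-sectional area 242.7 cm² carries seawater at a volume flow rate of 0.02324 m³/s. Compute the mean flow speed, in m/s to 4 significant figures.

v = 0.9576 m/s

Q = 0.02324 m³/s = 0.02324 m³/s.
v = Q/A = 0.02324 / 0.02427 = 0.9576 m/s.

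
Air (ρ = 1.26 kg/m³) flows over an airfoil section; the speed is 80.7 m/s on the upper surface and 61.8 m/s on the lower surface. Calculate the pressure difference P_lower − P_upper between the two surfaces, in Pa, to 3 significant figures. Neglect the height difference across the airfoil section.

With negligible Δh, P + ½ρv² is constant, so P_low − P_up = ½ρ(v_up² − v_low²).
ΔP = ½·1.26·(80.7² − 61.8²) = 1700 Pa.

1700 Pa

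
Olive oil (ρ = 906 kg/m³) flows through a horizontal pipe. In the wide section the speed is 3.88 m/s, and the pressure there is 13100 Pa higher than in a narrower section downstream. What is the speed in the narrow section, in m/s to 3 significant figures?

v₂ ≈ 6.63 m/s

With h₁ = h₂, rearranging Bernoulli gives v₂ = √(v₁² + 2ΔP/ρ).
v₂ = √(3.88² + 2·13100/906) = √(15.1 + 28.9) = 6.63 m/s.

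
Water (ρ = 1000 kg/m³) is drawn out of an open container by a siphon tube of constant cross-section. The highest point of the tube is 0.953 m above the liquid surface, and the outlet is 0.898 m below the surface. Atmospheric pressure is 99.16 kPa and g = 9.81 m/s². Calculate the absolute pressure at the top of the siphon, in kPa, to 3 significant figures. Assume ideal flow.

From the surface to the outlet (both open to atmosphere, surface at rest): v = √(2g·h_out) = √(2·9.81·0.898) = 4.20 m/s.
With constant cross-section the crest speed equals v; applying Bernoulli from the surface up to the crest, P_top = P_atm − ½ρv² − ρg·h_top.
P_top = 99160 − ½·1000·4.20² − 1000·9.81·0.953 = 81000 Pa.

P_top = 81.0 kPa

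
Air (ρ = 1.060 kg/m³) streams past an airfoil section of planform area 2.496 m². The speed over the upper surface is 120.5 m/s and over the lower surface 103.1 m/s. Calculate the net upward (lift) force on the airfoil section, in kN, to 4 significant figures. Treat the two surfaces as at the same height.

F ≈ 5.147 kN

From P + ½ρv² = const at equal height, P_low − P_up = ½ρ(v_up² − v_low²).
ΔP = ½·1.060·(120.5² − 103.1²) = 2062 Pa.
Lift = ΔP · A = 2062 × 2.496 = 5147 N.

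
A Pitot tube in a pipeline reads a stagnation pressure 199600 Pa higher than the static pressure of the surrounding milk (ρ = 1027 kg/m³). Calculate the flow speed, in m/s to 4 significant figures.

v ≈ 19.72 m/s

Bernoulli between the free stream and the stagnation point: ½ρv² = P_stag − P_static.
v = √(2ΔP/ρ) = √(2·199600/1027) = 19.72 m/s.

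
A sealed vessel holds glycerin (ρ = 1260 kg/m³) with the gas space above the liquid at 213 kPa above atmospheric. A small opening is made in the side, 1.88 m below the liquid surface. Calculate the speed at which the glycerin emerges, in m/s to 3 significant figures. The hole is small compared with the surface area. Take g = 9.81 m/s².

v ≈ 19.4 m/s

Take point 1 at the surface (v₁ ≈ 0) and point 2 at the hole (at atmospheric pressure). Bernoulli: P₁ + ρg h = P_atm + ½ρv₂².
With P₁ − P_atm = 213000 Pa, v₂ = √(2gh + 2ΔP/ρ) = √(2·9.81·1.88 + 2·213000/1260) = 19.4 m/s.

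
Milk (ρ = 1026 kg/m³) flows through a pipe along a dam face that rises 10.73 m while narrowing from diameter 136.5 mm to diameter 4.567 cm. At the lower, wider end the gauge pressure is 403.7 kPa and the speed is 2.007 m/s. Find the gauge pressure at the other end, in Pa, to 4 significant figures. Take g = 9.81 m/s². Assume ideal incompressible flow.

P₂ = 132900 Pa

Mass conservation (A₁v₁ = A₂v₂) gives v₂ = 2.007 × 146.3/16.38 = 17.93 m/s.
Applying Bernoulli between the two ends and solving for P₂: P₂ = P₁ + ½ρ(v₁² − v₂²) − ρgΔh.
P₂ = 403700 + ½·1026·(2.007² − 17.93²) − 1026·9.81·(+10.73) = 403700 + (-162800) − (108000) = 132900 Pa.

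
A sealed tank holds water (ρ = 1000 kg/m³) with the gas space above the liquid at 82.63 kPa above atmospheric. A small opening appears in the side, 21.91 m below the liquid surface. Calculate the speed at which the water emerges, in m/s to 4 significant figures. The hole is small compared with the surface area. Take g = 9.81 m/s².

v = 24.40 m/s

Take point 1 at the surface (v₁ ≈ 0) and point 2 at the hole (at atmospheric pressure). Bernoulli: P₁ + ρg h = P_atm + ½ρv₂².
With P₁ − P_atm = 82630 Pa, v₂ = √(2gh + 2ΔP/ρ) = √(2·9.81·21.91 + 2·82630/1000) = 24.40 m/s.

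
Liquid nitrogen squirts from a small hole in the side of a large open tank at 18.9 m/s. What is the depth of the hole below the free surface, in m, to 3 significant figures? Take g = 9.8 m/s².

h ≈ 18.2 m

Torricelli: v = √(2gh), so h = v²/(2g).
h = 18.9²/(2·9.8) = 357/19.60 = 18.2 m.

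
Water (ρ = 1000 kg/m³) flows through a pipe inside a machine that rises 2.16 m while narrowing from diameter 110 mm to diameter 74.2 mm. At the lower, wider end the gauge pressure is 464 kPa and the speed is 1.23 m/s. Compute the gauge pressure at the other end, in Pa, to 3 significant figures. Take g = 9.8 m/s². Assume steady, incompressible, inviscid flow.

440000 Pa

The volume flow rate is constant, so v₂ = (A₁/A₂)v₁ = (95.0/43.2)·1.23 = 2.70 m/s.
Bernoulli: P₁ + ½ρv₁² + ρg h₁ = P₂ + ½ρv₂² + ρg h₂, so P₂ = P₁ + ½ρ(v₁² − v₂²) − ρg(h₂ − h₁).
P₂ = 464000 + ½·1000·(1.23² − 2.70²) − 1000·9.8·(+2.16) = 464000 + (-2900) − (21200) = 440000 Pa.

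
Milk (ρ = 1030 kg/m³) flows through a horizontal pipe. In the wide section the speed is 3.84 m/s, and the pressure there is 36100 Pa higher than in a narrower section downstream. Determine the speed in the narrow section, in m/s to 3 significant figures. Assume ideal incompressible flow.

Horizontal Bernoulli: P₁ + ½ρv₁² = P₂ + ½ρv₂², so v₂² = v₁² + 2(P₁ − P₂)/ρ.
v₂ = √(3.84² + 2·36100/1030) = √(14.7 + 70.1) = 9.21 m/s.

v₂ = 9.21 m/s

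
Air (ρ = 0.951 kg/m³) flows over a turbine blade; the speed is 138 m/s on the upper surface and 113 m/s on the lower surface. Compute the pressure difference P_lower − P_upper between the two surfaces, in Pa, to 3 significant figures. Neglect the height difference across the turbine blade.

With negligible Δh, P + ½ρv² is constant, so P_low − P_up = ½ρ(v_up² − v_low²).
ΔP = ½·0.951·(138² − 113²) = 2980 Pa.

ΔP ≈ 2980 Pa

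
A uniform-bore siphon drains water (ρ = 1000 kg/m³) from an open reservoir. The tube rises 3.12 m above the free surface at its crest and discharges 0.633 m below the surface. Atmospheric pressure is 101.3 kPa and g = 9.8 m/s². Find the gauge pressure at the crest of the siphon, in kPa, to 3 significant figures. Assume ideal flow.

P_gauge = -36.8 kPa

From the surface to the outlet (both open to atmosphere, surface at rest): v = √(2g·h_out) = √(2·9.8·0.633) = 3.52 m/s.
Continuity keeps v the same throughout the tube; from surface to crest, P_atm + 0 = P_top + ½ρv² + ρg·h_top.
P_top = 101300 − ½·1000·3.52² − 1000·9.8·3.12 = 64500 Pa. So P_gauge = P_top − P_atm = -36800 Pa.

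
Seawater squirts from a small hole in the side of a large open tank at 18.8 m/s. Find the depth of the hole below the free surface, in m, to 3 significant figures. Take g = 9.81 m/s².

Torricelli: v = √(2gh), so h = v²/(2g).
h = 18.8²/(2·9.81) = 353/19.62 = 18.0 m.

18.0 m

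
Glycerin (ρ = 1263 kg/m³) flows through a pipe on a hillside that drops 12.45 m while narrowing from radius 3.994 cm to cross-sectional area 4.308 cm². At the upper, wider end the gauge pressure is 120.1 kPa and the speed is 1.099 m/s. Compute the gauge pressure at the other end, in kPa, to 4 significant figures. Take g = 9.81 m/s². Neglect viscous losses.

P₂ ≈ 171.9 kPa

By continuity, v₂ = v₁·A₁/A₂ = 1.099·(50.11/4.308) = 12.78 m/s.
Applying Bernoulli between the two ends and solving for P₂: P₂ = P₁ + ½ρ(v₁² − v₂²) − ρgΔh.
P₂ = 120100 + ½·1263·(1.099² − 12.78²) − 1263·9.81·(−12.45) = 120100 + (-102500) − (-154300) = 171900 Pa.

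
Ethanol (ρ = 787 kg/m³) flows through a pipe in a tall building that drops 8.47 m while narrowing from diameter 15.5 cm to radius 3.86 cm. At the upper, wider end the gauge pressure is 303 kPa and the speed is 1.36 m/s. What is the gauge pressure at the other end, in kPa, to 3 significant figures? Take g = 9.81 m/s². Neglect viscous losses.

P₂ ≈ 357 kPa

By continuity, v₂ = v₁·A₁/A₂ = 1.36·(189/46.8) = 5.48 m/s.
Energy conservation along the streamline gives P₂ = P₁ − ½ρ(v₂² − v₁²) − ρg(h₂ − h₁).
P₂ = 303000 + ½·787·(1.36² − 5.48²) − 787·9.81·(−8.47) = 303000 + (-11100) − (-65400) = 357000 Pa.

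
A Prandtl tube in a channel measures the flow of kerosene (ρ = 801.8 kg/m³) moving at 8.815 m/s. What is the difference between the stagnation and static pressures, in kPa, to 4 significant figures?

ΔP = 31.15 kPa

The dynamic pressure equals the rise in static pressure at the stagnation point: ΔP = ½ρv².
ΔP = ½·801.8·8.815² = 31150 Pa.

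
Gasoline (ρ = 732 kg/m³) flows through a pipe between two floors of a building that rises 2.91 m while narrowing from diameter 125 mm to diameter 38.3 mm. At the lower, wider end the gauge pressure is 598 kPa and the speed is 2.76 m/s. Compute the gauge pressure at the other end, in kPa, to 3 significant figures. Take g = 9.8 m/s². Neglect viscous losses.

The volume flow rate is constant, so v₂ = (A₁/A₂)v₁ = (123/11.5)·2.76 = 29.4 m/s.
Applying Bernoulli between the two ends and solving for P₂: P₂ = P₁ + ½ρ(v₁² − v₂²) − ρgΔh.
P₂ = 598000 + ½·732·(2.76² − 29.4²) − 732·9.8·(+2.91) = 598000 + (-314000) − (20900) = 264000 Pa.

P₂ = 264 kPa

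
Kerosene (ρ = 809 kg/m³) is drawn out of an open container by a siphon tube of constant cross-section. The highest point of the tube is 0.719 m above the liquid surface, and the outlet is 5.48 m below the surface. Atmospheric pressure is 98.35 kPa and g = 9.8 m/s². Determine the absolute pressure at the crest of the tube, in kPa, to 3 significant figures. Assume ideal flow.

P_top ≈ 49.2 kPa

Bernoulli surface→outlet gives ½v² = g·h_out, so v = √(2·9.8·5.48) = 10.4 m/s.
With constant cross-section the crest speed equals v; applying Bernoulli from the surface up to the crest, P_top = P_atm − ½ρv² − ρg·h_top.
P_top = 98350 − ½·809·10.4² − 809·9.8·0.719 = 49200 Pa.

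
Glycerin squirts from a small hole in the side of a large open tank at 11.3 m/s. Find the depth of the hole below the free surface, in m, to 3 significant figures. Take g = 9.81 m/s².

h ≈ 6.51 m

For a small hole in a large open tank, ½v² = gh, giving h = v²/(2g).
h = 11.3²/(2·9.81) = 128/19.62 = 6.51 m.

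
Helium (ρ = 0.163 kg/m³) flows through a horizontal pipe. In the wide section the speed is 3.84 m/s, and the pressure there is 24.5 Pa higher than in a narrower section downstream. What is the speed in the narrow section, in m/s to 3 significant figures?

17.8 m/s

With h₁ = h₂, rearranging Bernoulli gives v₂ = √(v₁² + 2ΔP/ρ).
v₂ = √(3.84² + 2·24.5/0.163) = √(14.7 + 301) = 17.8 m/s.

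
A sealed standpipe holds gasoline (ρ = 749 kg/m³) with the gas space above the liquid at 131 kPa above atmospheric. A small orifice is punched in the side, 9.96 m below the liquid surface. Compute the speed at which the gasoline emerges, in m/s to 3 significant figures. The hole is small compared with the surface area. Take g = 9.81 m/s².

v ≈ 23.3 m/s

Take point 1 at the surface (v₁ ≈ 0) and point 2 at the hole (at atmospheric pressure). Bernoulli: P₁ + ρg h = P_atm + ½ρv₂².
With P₁ − P_atm = 131000 Pa, v₂ = √(2gh + 2ΔP/ρ) = √(2·9.81·9.96 + 2·131000/749) = 23.3 m/s.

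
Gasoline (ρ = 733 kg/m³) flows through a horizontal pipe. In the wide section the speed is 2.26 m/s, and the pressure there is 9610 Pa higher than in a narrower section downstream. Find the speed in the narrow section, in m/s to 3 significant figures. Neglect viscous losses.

v₂ = 5.60 m/s

Along the level pipe P + ½ρv² is conserved, hence v₂² = v₁² + 2(P₁ − P₂)/ρ.
v₂ = √(2.26² + 2·9610/733) = √(5.11 + 26.2) = 5.60 m/s.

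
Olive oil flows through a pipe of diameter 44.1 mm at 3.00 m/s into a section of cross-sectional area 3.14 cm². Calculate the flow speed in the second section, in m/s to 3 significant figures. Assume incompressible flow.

v₂ = 14.6 m/s

Mass conservation (A₁v₁ = A₂v₂) gives v₂ = 3.00 × 15.3/3.14 = 14.6 m/s.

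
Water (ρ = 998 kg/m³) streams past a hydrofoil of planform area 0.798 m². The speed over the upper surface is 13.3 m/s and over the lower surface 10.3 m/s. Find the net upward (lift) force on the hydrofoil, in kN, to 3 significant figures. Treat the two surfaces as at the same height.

F ≈ 28.2 kN

The faster flow above has the lower pressure; Bernoulli (same height) gives ΔP = ½ρ(v_up² − v_low²).
ΔP = ½·998·(13.3² − 10.3²) = 35300 Pa.
Lift = ΔP · A = 35300 × 0.798 = 28200 N.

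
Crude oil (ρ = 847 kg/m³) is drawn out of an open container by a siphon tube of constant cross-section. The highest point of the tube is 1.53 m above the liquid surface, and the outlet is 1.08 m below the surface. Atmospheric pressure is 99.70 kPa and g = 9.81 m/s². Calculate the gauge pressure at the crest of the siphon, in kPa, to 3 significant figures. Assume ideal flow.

Bernoulli surface→outlet gives ½v² = g·h_out, so v = √(2·9.81·1.08) = 4.60 m/s.
With constant cross-section the crest speed equals v; applying Bernoulli from the surface up to the crest, P_top = P_atm − ½ρv² − ρg·h_top.
P_top = 99700 − ½·847·4.60² − 847·9.81·1.53 = 78000 Pa. So P_gauge = P_top − P_atm = -21700 Pa.

P_gauge = -21.7 kPa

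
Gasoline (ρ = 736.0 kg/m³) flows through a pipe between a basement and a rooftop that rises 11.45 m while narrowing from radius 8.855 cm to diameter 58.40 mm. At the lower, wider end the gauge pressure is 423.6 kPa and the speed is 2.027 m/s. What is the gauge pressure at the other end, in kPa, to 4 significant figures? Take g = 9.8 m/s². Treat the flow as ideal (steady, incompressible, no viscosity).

By continuity, v₂ = v₁·A₁/A₂ = 2.027·(246.3/26.79) = 18.64 m/s.
Applying Bernoulli between the two ends and solving for P₂: P₂ = P₁ + ½ρ(v₁² − v₂²) − ρgΔh.
P₂ = 423600 + ½·736.0·(2.027² − 18.64²) − 736.0·9.8·(+11.45) = 423600 + (-126400) − (82590) = 214700 Pa.

P₂ ≈ 214.7 kPa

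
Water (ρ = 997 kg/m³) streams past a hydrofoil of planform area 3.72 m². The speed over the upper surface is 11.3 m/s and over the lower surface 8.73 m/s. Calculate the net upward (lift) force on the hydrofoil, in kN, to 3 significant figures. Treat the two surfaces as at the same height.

With equal heights on the two surfaces, Bernoulli gives P_lower − P_upper = ½ρ(v_upper² − v_lower²).
ΔP = ½·997·(11.3² − 8.73²) = 25700 Pa.
Lift = ΔP · A = 25700 × 3.72 = 95500 N.

95.5 kN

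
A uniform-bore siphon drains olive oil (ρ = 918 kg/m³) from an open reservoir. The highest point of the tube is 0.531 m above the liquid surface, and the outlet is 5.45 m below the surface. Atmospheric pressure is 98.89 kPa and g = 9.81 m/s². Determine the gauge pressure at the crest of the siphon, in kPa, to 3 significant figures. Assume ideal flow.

P_gauge ≈ -53.9 kPa

From the surface to the outlet (both open to atmosphere, surface at rest): v = √(2g·h_out) = √(2·9.81·5.45) = 10.3 m/s.
With constant cross-section the crest speed equals v; applying Bernoulli from the surface up to the crest, P_top = P_atm − ½ρv² − ρg·h_top.
P_top = 98890 − ½·918·10.3² − 918·9.81·0.531 = 45000 Pa. So P_gauge = P_top − P_atm = -53900 Pa.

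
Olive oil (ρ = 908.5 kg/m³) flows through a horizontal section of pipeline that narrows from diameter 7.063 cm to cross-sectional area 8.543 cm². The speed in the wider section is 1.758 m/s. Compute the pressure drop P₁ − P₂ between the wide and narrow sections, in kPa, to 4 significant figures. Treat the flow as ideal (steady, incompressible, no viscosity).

Continuity gives A₁v₁ = A₂v₂, so v₂ = (39.18 cm²)/(8.543 cm²) × 1.758 m/s = 8.063 m/s.
Along the horizontal streamline, P + ½ρv² is constant.
P₁ − P₂ = ½·908.5·(8.063² − 1.758²) = ½·908.5·61.92 = 28130 Pa.

28.13 kPa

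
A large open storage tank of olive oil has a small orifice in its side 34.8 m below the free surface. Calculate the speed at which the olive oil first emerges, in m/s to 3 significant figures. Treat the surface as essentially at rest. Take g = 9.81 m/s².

v ≈ 26.1 m/s

With the surface at rest and both surface and jet at atmospheric pressure, Bernoulli gives ρg h = ½ρv², so v = √(2gh) = √(2·9.81·34.8) = 26.1 m/s.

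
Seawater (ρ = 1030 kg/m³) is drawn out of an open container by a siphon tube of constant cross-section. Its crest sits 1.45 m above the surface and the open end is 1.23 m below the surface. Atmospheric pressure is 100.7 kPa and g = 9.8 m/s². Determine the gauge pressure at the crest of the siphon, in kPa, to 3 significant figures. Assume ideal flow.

Bernoulli surface→outlet gives ½v² = g·h_out, so v = √(2·9.8·1.23) = 4.91 m/s.
The bore is uniform, so the speed at the crest is the same v. Bernoulli surface→crest: P_atm = P_top + ½ρv² + ρg·h_top.
P_top = 100700 − ½·1030·4.91² − 1030·9.8·1.45 = 73600 Pa. So P_gauge = P_top − P_atm = -27100 Pa.

-27.1 kPa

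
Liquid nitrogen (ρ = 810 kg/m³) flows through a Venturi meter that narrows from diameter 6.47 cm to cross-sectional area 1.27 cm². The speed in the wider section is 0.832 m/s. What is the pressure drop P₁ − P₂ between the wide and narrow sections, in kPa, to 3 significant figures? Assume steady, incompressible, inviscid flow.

188 kPa

By continuity, v₂ = v₁·A₁/A₂ = 0.832·(32.9/1.27) = 21.5 m/s.
With no height change, Bernoulli's equation is P₁ + ½ρv₁² = P₂ + ½ρv₂².
P₁ − P₂ = ½·810·(21.5² − 0.832²) = ½·810·463 = 188000 Pa.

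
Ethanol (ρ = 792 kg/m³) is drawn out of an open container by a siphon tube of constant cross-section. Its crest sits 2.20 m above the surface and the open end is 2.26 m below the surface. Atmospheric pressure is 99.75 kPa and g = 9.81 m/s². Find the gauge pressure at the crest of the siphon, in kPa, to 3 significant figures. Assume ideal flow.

P_gauge ≈ -34.7 kPa

Bernoulli surface→outlet gives ½v² = g·h_out, so v = √(2·9.81·2.26) = 6.66 m/s.
Continuity keeps v the same throughout the tube; from surface to crest, P_atm + 0 = P_top + ½ρv² + ρg·h_top.
P_top = 99750 − ½·792·6.66² − 792·9.81·2.20 = 65100 Pa. So P_gauge = P_top − P_atm = -34700 Pa.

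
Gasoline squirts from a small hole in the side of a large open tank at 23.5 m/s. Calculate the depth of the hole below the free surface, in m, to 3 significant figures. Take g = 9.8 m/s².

h ≈ 28.2 m

Inverting v = √(2gh) gives h = v² / 2g.
h = 23.5²/(2·9.8) = 552/19.60 = 28.2 m.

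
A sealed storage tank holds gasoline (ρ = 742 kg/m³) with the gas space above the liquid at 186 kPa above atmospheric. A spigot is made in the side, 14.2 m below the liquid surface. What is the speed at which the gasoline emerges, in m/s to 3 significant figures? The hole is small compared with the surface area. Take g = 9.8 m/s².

v = 27.9 m/s

Take point 1 at the surface (v₁ ≈ 0) and point 2 at the hole (at atmospheric pressure). Bernoulli: P₁ + ρg h = P_atm + ½ρv₂².
With P₁ − P_atm = 186000 Pa, v₂ = √(2gh + 2ΔP/ρ) = √(2·9.8·14.2 + 2·186000/742) = 27.9 m/s.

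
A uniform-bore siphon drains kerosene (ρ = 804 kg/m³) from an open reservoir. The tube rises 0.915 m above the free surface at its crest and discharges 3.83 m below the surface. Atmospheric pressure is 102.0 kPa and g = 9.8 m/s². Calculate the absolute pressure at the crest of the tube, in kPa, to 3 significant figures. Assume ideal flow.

64.6 kPa

The outlet speed comes from Torricelli: v = √(2g·3.83) = 8.66 m/s.
The bore is uniform, so the speed at the crest is the same v. Bernoulli surface→crest: P_atm = P_top + ½ρv² + ρg·h_top.
P_top = 102000 − ½·804·8.66² − 804·9.8·0.915 = 64600 Pa.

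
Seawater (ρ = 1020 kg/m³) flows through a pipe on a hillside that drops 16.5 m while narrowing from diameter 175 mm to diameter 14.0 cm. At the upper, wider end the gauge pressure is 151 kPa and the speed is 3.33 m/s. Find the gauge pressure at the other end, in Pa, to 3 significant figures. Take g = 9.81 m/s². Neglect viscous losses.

P₂ ≈ 308000 Pa

By continuity, v₂ = v₁·A₁/A₂ = 3.33·(241/154) = 5.20 m/s.
Bernoulli: P₁ + ½ρv₁² + ρg h₁ = P₂ + ½ρv₂² + ρg h₂, so P₂ = P₁ + ½ρ(v₁² − v₂²) − ρg(h₂ − h₁).
P₂ = 151000 + ½·1020·(3.33² − 5.20²) − 1020·9.81·(−16.5) = 151000 + (-8150) − (-165000) = 308000 Pa.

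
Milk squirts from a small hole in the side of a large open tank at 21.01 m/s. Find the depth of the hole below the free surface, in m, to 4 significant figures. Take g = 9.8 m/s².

22.52 m

Inverting v = √(2gh) gives h = v² / 2g.
h = 21.01²/(2·9.8) = 441.4/19.60 = 22.52 m.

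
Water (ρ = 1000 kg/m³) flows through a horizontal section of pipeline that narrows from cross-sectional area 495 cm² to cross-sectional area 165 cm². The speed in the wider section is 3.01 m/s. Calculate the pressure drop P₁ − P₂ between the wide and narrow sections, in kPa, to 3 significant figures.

By continuity, v₂ = v₁·A₁/A₂ = 3.01·(495/165) = 9.03 m/s.
Along the horizontal streamline, P + ½ρv² is constant.
P₁ − P₂ = ½·1000·(9.03² − 3.01²) = ½·1000·72.5 = 36200 Pa.

ΔP ≈ 36.2 kPa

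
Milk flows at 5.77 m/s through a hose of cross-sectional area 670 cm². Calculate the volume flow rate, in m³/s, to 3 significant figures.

Q = A·v = 0.0670 m² × 5.77 m/s = 0.387 m³/s.

Q ≈ 0.387 m³/s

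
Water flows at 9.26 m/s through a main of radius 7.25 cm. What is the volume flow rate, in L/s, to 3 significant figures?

Q = A·v = 0.0165 m² × 9.26 m/s = 0.153 m³/s.
Converting: 0.153 m³/s × 1000 = 153 L/s.

Q ≈ 153 L/s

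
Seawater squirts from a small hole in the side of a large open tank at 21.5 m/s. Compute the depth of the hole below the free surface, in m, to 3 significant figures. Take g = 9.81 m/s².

Torricelli: v = √(2gh), so h = v²/(2g).
h = 21.5²/(2·9.81) = 462/19.62 = 23.6 m.

h ≈ 23.6 m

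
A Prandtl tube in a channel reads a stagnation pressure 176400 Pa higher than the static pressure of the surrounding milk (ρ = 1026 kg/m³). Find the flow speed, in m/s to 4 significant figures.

18.54 m/s

The dynamic pressure equals the rise in static pressure at the stagnation point: ΔP = ½ρv².
v = √(2ΔP/ρ) = √(2·176400/1026) = 18.54 m/s.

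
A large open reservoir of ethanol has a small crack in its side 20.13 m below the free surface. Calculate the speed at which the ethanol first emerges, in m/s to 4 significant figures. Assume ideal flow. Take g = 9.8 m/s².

With the surface at rest and both surface and jet at atmospheric pressure, Bernoulli gives ρg h = ½ρv², so v = √(2gh) = √(2·9.8·20.13) = 19.86 m/s.

v = 19.86 m/s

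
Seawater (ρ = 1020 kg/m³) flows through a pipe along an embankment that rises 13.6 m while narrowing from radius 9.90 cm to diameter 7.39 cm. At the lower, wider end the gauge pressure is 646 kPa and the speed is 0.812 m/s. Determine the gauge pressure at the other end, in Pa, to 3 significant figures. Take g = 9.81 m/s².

P₂ = 493000 Pa

Mass conservation (A₁v₁ = A₂v₂) gives v₂ = 0.812 × 308/42.9 = 5.83 m/s.
Energy conservation along the streamline gives P₂ = P₁ − ½ρ(v₂² − v₁²) − ρg(h₂ − h₁).
P₂ = 646000 + ½·1020·(0.812² − 5.83²) − 1020·9.81·(+13.6) = 646000 + (-17000) − (136000) = 493000 Pa.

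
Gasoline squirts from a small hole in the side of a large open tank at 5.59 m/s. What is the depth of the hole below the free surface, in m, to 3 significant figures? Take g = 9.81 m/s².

h ≈ 1.59 m

Torricelli: v = √(2gh), so h = v²/(2g).
h = 5.59²/(2·9.81) = 31.2/19.62 = 1.59 m.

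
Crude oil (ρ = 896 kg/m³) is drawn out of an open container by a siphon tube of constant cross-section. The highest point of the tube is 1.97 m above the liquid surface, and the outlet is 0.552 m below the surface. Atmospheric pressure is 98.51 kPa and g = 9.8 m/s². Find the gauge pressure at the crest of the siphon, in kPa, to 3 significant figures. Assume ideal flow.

-22.1 kPa

The outlet speed comes from Torricelli: v = √(2g·0.552) = 3.29 m/s.
With constant cross-section the crest speed equals v; applying Bernoulli from the surface up to the crest, P_top = P_atm − ½ρv² − ρg·h_top.
P_top = 98510 − ½·896·3.29² − 896·9.8·1.97 = 76400 Pa. So P_gauge = P_top − P_atm = -22100 Pa.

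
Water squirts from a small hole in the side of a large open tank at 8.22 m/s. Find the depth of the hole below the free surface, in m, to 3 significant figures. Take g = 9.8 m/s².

3.45 m

Torricelli: v = √(2gh), so h = v²/(2g).
h = 8.22²/(2·9.8) = 67.6/19.60 = 3.45 m.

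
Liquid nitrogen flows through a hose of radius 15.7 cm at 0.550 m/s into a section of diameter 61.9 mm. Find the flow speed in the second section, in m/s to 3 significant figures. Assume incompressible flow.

By continuity, v₂ = v₁·A₁/A₂ = 0.550·(774/30.1) = 14.2 m/s.

v₂ ≈ 14.2 m/s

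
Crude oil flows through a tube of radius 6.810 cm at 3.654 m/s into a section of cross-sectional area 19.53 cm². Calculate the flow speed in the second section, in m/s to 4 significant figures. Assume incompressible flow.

The volume flow rate is constant, so v₂ = (A₁/A₂)v₁ = (145.7/19.53)·3.654 = 27.26 m/s.

v₂ = 27.26 m/s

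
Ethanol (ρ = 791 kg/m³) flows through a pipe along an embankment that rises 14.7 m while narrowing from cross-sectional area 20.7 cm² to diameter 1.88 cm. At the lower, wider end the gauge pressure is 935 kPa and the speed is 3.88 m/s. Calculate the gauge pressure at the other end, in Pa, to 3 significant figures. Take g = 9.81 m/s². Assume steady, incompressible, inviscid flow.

Continuity gives A₁v₁ = A₂v₂, so v₂ = (20.7 cm²)/(2.78 cm²) × 3.88 m/s = 28.9 m/s.
Applying Bernoulli between the two ends and solving for P₂: P₂ = P₁ + ½ρ(v₁² − v₂²) − ρgΔh.
P₂ = 935000 + ½·791·(3.88² − 28.9²) − 791·9.81·(+14.7) = 935000 + (-325000) − (114000) = 496000 Pa.

P₂ ≈ 496000 Pa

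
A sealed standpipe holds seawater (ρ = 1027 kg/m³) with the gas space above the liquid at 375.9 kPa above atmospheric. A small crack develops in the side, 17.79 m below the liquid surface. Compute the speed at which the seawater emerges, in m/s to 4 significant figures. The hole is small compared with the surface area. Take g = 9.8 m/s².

Take point 1 at the surface (v₁ ≈ 0) and point 2 at the hole (at atmospheric pressure). Bernoulli: P₁ + ρg h = P_atm + ½ρv₂².
With P₁ − P_atm = 375900 Pa, v₂ = √(2gh + 2ΔP/ρ) = √(2·9.8·17.79 + 2·375900/1027) = 32.87 m/s.

32.87 m/s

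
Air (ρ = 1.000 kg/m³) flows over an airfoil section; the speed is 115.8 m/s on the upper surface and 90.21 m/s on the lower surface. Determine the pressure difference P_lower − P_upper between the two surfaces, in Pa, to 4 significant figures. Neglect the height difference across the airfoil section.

2636 Pa

Bernoulli (same height): P_lower − P_upper = ½ρ(v_upper² − v_lower²).
ΔP = ½·1.000·(115.8² − 90.21²) = 2636 Pa.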